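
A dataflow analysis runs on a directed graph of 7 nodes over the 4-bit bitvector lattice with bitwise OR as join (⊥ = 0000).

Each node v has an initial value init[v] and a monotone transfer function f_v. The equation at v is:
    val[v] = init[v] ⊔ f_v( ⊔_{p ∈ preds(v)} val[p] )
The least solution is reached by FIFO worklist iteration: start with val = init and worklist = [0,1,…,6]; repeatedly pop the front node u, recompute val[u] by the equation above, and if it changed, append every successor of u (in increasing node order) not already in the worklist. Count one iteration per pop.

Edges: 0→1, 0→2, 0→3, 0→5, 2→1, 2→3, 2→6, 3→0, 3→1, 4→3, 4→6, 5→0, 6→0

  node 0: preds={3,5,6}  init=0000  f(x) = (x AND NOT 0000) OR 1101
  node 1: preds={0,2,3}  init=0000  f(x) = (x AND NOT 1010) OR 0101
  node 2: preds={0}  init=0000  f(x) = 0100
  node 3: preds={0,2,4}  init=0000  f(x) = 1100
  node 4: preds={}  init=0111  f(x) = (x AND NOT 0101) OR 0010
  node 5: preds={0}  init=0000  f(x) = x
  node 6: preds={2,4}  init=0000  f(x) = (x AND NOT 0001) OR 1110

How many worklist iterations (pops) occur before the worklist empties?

14

Iteration log — 14 steps:
  step 1. node 0  ⊔preds=0000  new=1101  old=0000  +wl: 
  step 2. node 1  ⊔preds=1101  new=0101  old=0000  +wl: 
  step 3. node 2  ⊔preds=1101  new=0100  old=0000  +wl: 1
  step 4. node 3  ⊔preds=1111  new=1100  old=0000  +wl: 0
  step 5. node 4  ⊔preds=0000  new=0111  stable
  step 6. node 5  ⊔preds=1101  new=1101  old=0000  +wl: 
  step 7. node 6  ⊔preds=0111  new=1110  old=0000  +wl: 
  step 8. node 1  ⊔preds=1101  new=0101  stable
  step 9. node 0  ⊔preds=1111  new=1111  old=1101  +wl: 1,2,3,5
  step 10. node 1  ⊔preds=1111  new=0101  stable
  step 11. node 2  ⊔preds=1111  new=0100  stable
  step 12. node 3  ⊔preds=1111  new=1100  stable
  step 13. node 5  ⊔preds=1111  new=1111  old=1101  +wl: 0
  step 14. node 0  ⊔preds=1111  new=1111  stable

Least fixpoint reached:
  node 0: 1111
  node 1: 0101
  node 2: 0100
  node 3: 1100
  node 4: 0111
  node 5: 1111
  node 6: 1110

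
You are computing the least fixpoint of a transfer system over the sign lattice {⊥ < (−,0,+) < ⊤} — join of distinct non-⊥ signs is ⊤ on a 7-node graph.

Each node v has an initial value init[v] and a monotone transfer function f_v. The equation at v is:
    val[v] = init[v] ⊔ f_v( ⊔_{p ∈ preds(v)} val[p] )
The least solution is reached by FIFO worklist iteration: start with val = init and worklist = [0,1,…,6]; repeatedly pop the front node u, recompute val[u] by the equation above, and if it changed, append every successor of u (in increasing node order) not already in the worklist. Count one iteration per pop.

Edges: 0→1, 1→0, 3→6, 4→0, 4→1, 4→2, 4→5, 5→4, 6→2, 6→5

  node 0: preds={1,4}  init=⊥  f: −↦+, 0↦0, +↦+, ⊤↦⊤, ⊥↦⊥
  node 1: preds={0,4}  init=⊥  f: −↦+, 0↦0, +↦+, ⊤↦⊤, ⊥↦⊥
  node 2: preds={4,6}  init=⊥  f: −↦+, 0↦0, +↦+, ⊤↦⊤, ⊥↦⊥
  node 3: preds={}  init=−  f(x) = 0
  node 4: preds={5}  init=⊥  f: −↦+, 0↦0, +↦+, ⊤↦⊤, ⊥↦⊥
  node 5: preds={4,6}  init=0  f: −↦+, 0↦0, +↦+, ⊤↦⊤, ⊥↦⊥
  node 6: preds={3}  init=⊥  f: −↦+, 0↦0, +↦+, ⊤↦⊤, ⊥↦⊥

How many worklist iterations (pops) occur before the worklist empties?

Iteration log — 18 steps:
  step 1. node 0  ⊔preds=⊥  new=⊥  stable
  step 2. node 1  ⊔preds=⊥  new=⊥  stable
  step 3. node 2  ⊔preds=⊥  new=⊥  stable
  step 4. node 3  ⊔preds=⊥  new=⊤  old=−  +wl: 
  step 5. node 4  ⊔preds=0  new=0  old=⊥  +wl: 0,1,2
  step 6. node 5  ⊔preds=0  new=0  stable
  step 7. node 6  ⊔preds=⊤  new=⊤  old=⊥  +wl: 5
  step 8. node 0  ⊔preds=0  new=0  old=⊥  +wl: 
  step 9. node 1  ⊔preds=0  new=0  old=⊥  +wl: 0
  step 10. node 2  ⊔preds=⊤  new=⊤  old=⊥  +wl: 
  step 11. node 5  ⊔preds=⊤  new=⊤  old=0  +wl: 4
  step 12. node 0  ⊔preds=0  new=0  stable
  step 13. node 4  ⊔preds=⊤  new=⊤  old=0  +wl: 0,1,2,5
  step 14. node 0  ⊔preds=⊤  new=⊤  old=0  +wl: 
  step 15. node 1  ⊔preds=⊤  new=⊤  old=0  +wl: 0
  step 16. node 2  ⊔preds=⊤  new=⊤  stable
  step 17. node 5  ⊔preds=⊤  new=⊤  stable
  step 18. node 0  ⊔preds=⊤  new=⊤  stable

Least fixpoint reached:
  node 0: ⊤
  node 1: ⊤
  node 2: ⊤
  node 3: ⊤
  node 4: ⊤
  node 5: ⊤
  node 6: ⊤

18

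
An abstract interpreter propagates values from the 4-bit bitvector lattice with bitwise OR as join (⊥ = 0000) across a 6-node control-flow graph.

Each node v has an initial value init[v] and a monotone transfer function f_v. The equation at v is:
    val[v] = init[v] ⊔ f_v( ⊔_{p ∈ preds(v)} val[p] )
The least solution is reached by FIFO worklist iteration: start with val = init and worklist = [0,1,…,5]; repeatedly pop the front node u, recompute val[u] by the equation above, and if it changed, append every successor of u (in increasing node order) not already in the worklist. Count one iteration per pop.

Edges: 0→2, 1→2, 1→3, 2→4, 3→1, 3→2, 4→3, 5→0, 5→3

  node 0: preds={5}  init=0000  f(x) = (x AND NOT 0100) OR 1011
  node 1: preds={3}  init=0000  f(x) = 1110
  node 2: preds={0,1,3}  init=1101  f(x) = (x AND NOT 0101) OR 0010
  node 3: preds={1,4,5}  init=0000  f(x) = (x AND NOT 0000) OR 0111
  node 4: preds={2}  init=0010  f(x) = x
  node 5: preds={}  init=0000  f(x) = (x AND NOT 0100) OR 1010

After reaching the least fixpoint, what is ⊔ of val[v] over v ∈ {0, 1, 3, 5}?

1111

Iteration log — 10 steps:
  step 1. node 0  ⊔preds=0000  new=1011  old=0000  +wl: 
  step 2. node 1  ⊔preds=0000  new=1110  old=0000  +wl: 
  step 3. node 2  ⊔preds=1111  new=1111  old=1101  +wl: 
  step 4. node 3  ⊔preds=1110  new=1111  old=0000  +wl: 1,2
  step 5. node 4  ⊔preds=1111  new=1111  old=0010  +wl: 3
  step 6. node 5  ⊔preds=0000  new=1010  old=0000  +wl: 0
  step 7. node 1  ⊔preds=1111  new=1110  stable
  step 8. node 2  ⊔preds=1111  new=1111  stable
  step 9. node 3  ⊔preds=1111  new=1111  stable
  step 10. node 0  ⊔preds=1010  new=1011  stable

Least fixpoint reached:
  node 0: 1011
  node 1: 1110
  node 2: 1111
  node 3: 1111
  node 4: 1111
  node 5: 1010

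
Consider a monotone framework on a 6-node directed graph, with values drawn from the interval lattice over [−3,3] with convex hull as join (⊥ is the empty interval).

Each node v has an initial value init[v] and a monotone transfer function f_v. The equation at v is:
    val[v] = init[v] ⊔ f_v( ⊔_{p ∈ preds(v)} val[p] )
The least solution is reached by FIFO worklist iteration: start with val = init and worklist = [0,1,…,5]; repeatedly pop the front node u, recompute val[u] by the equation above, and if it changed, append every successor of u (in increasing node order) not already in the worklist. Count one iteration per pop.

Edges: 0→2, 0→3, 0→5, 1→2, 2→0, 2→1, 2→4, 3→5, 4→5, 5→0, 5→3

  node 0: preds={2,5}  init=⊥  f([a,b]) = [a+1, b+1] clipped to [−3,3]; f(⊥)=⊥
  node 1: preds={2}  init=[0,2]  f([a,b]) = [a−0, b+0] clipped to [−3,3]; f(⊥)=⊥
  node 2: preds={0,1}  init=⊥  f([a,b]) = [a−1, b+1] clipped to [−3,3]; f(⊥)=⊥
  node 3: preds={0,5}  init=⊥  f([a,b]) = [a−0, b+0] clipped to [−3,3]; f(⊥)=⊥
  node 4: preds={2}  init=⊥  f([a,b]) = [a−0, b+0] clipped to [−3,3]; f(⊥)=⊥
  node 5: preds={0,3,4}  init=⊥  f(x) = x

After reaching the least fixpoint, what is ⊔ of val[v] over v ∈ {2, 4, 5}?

[-3,3]

Trace (26 dequeues):
  [1] u=0 | in ⊥ | out ⊥ | ==
  [2] u=1 | in ⊥ | out [0,2] | ==
  [3] u=2 | in [0,2] | out [-1,3] | prev ⊥ | push {0,1}
  [4] u=3 | in ⊥ | out ⊥ | ==
  [5] u=4 | in [-1,3] | out [-1,3] | prev ⊥ | push {}
  [6] u=5 | in [-1,3] | out [-1,3] | prev ⊥ | push {3}
  [7] u=0 | in [-1,3] | out [0,3] | prev ⊥ | push {2,5}
  [8] u=1 | in [-1,3] | out [-1,3] | prev [0,2] | push {}
  [9] u=3 | in [-1,3] | out [-1,3] | prev ⊥ | push {}
  [10] u=2 | in [-1,3] | out [-2,3] | prev [-1,3] | push {0,1,4}
  [11] u=5 | in [-1,3] | out [-1,3] | ==
  [12] u=0 | in [-2,3] | out [-1,3] | prev [0,3] | push {2,3,5}
  [13] u=1 | in [-2,3] | out [-2,3] | prev [-1,3] | push {}
  [14] u=4 | in [-2,3] | out [-2,3] | prev [-1,3] | push {}
  [15] u=2 | in [-2,3] | out [-3,3] | prev [-2,3] | push {0,1,4}
  [16] u=3 | in [-1,3] | out [-1,3] | ==
  [17] u=5 | in [-2,3] | out [-2,3] | prev [-1,3] | push {3}
  [18] u=0 | in [-3,3] | out [-2,3] | prev [-1,3] | push {2,5}
  [19] u=1 | in [-3,3] | out [-3,3] | prev [-2,3] | push {}
  [20] u=4 | in [-3,3] | out [-3,3] | prev [-2,3] | push {}
  [21] u=3 | in [-2,3] | out [-2,3] | prev [-1,3] | push {}
  [22] u=2 | in [-3,3] | out [-3,3] | ==
  [23] u=5 | in [-3,3] | out [-3,3] | prev [-2,3] | push {0,3}
  [24] u=0 | in [-3,3] | out [-2,3] | ==
  [25] u=3 | in [-3,3] | out [-3,3] | prev [-2,3] | push {5}
  [26] u=5 | in [-3,3] | out [-3,3] | ==

Converged values:
  [0] [-2,3]
  [1] [-3,3]
  [2] [-3,3]
  [3] [-3,3]
  [4] [-3,3]
  [5] [-3,3]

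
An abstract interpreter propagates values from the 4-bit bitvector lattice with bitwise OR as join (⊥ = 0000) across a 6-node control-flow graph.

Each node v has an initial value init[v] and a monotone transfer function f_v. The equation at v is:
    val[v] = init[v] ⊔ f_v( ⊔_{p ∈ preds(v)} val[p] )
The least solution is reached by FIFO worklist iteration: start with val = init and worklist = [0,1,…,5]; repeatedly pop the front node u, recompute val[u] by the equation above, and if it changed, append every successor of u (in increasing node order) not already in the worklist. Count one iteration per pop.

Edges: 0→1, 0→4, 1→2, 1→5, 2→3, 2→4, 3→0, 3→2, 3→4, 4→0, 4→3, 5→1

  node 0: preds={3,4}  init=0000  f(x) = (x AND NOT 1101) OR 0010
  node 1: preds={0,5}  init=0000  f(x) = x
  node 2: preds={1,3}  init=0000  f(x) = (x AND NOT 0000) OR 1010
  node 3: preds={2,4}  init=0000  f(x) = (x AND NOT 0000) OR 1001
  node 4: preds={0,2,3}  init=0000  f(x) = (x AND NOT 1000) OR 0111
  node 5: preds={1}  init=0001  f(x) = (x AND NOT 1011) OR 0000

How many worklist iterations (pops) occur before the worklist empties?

Iteration log — 13 steps:
  step 1. node 0  ⊔preds=0000  new=0010  old=0000  +wl: 
  step 2. node 1  ⊔preds=0011  new=0011  old=0000  +wl: 
  step 3. node 2  ⊔preds=0011  new=1011  old=0000  +wl: 
  step 4. node 3  ⊔preds=1011  new=1011  old=0000  +wl: 0,2
  step 5. node 4  ⊔preds=1011  new=0111  old=0000  +wl: 3
  step 6. node 5  ⊔preds=0011  new=0001  stable
  step 7. node 0  ⊔preds=1111  new=0010  stable
  step 8. node 2  ⊔preds=1011  new=1011  stable
  step 9. node 3  ⊔preds=1111  new=1111  old=1011  +wl: 0,2,4
  step 10. node 0  ⊔preds=1111  new=0010  stable
  step 11. node 2  ⊔preds=1111  new=1111  old=1011  +wl: 3
  step 12. node 4  ⊔preds=1111  new=0111  stable
  step 13. node 3  ⊔preds=1111  new=1111  stable

Least fixpoint reached:
  node 0: 0010
  node 1: 0011
  node 2: 1111
  node 3: 1111
  node 4: 0111
  node 5: 0001

13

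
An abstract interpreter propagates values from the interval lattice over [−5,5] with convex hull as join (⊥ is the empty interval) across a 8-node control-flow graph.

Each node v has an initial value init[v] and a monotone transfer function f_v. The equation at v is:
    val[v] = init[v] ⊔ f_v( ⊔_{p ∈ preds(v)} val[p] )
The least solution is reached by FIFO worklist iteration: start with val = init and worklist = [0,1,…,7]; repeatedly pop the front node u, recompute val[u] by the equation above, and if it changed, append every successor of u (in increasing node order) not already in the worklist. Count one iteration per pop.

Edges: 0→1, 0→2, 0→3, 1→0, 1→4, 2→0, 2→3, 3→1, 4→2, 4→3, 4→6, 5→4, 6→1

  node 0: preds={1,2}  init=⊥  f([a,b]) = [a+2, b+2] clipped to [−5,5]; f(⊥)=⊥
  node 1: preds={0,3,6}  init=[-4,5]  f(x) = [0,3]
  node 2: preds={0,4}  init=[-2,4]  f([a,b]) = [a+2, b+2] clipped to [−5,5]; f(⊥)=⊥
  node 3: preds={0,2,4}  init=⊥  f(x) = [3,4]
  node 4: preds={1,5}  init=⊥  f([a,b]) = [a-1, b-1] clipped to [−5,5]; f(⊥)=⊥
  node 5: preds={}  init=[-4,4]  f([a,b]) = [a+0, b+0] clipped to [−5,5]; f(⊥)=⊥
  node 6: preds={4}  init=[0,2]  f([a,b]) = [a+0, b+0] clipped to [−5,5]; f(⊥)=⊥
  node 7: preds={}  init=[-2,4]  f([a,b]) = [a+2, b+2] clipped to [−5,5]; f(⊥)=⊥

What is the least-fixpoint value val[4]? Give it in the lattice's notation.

Worklist (13 pops):
  #1 pop 0: in=[-4,5] → [-2,5] (was ⊥); enqueue []
  #2 pop 1: in=[-2,5] → [-4,5] (no change)
  #3 pop 2: in=[-2,5] → [-2,5] (was [-2,4]); enqueue [0]
  #4 pop 3: in=[-2,5] → [3,4] (was ⊥); enqueue [1]
  #5 pop 4: in=[-4,5] → [-5,4] (was ⊥); enqueue [2,3]
  #6 pop 5: in=⊥ → [-4,4] (no change)
  #7 pop 6: in=[-5,4] → [-5,4] (was [0,2]); enqueue []
  #8 pop 7: in=⊥ → [-2,4] (no change)
  #9 pop 0: in=[-4,5] → [-2,5] (no change)
  #10 pop 1: in=[-5,5] → [-4,5] (no change)
  #11 pop 2: in=[-5,5] → [-3,5] (was [-2,5]); enqueue [0]
  #12 pop 3: in=[-5,5] → [3,4] (no change)
  #13 pop 0: in=[-4,5] → [-2,5] (no change)

Fixpoint:
  val[0] = [-2,5]
  val[1] = [-4,5]
  val[2] = [-3,5]
  val[3] = [3,4]
  val[4] = [-5,4]
  val[5] = [-4,4]
  val[6] = [-5,4]
  val[7] = [-2,4]

[-5,4]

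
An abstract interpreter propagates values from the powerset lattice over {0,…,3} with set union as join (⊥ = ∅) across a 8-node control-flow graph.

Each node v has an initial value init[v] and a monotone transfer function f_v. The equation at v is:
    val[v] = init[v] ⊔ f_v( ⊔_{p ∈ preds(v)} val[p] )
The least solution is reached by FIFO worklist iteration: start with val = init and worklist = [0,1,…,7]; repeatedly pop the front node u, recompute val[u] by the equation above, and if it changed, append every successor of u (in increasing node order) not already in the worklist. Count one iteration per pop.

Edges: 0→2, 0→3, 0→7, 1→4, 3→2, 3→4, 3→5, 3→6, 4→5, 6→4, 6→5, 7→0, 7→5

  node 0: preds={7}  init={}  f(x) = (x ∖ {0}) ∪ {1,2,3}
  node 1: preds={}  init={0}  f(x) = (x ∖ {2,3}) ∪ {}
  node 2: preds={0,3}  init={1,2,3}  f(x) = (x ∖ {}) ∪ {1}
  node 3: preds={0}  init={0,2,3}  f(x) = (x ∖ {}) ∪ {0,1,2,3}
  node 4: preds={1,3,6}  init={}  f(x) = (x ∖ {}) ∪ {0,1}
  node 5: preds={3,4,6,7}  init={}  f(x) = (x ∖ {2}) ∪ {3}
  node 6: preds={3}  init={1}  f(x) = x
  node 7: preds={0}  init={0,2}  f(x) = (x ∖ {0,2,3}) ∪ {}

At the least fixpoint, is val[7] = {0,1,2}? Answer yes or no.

Iteration log — 12 steps:
  step 1. node 0  ⊔preds={0,2}  new={1,2,3}  old={}  +wl: 
  step 2. node 1  ⊔preds={}  new={0}  stable
  step 3. node 2  ⊔preds={0,1,2,3}  new={0,1,2,3}  old={1,2,3}  +wl: 
  step 4. node 3  ⊔preds={1,2,3}  new={0,1,2,3}  old={0,2,3}  +wl: 2
  step 5. node 4  ⊔preds={0,1,2,3}  new={0,1,2,3}  old={}  +wl: 
  step 6. node 5  ⊔preds={0,1,2,3}  new={0,1,3}  old={}  +wl: 
  step 7. node 6  ⊔preds={0,1,2,3}  new={0,1,2,3}  old={1}  +wl: 4,5
  step 8. node 7  ⊔preds={1,2,3}  new={0,1,2}  old={0,2}  +wl: 0
  step 9. node 2  ⊔preds={0,1,2,3}  new={0,1,2,3}  stable
  step 10. node 4  ⊔preds={0,1,2,3}  new={0,1,2,3}  stable
  step 11. node 5  ⊔preds={0,1,2,3}  new={0,1,3}  stable
  step 12. node 0  ⊔preds={0,1,2}  new={1,2,3}  stable

Least fixpoint reached:
  node 0: {1,2,3}
  node 1: {0}
  node 2: {0,1,2,3}
  node 3: {0,1,2,3}
  node 4: {0,1,2,3}
  node 5: {0,1,3}
  node 6: {0,1,2,3}
  node 7: {0,1,2}

yes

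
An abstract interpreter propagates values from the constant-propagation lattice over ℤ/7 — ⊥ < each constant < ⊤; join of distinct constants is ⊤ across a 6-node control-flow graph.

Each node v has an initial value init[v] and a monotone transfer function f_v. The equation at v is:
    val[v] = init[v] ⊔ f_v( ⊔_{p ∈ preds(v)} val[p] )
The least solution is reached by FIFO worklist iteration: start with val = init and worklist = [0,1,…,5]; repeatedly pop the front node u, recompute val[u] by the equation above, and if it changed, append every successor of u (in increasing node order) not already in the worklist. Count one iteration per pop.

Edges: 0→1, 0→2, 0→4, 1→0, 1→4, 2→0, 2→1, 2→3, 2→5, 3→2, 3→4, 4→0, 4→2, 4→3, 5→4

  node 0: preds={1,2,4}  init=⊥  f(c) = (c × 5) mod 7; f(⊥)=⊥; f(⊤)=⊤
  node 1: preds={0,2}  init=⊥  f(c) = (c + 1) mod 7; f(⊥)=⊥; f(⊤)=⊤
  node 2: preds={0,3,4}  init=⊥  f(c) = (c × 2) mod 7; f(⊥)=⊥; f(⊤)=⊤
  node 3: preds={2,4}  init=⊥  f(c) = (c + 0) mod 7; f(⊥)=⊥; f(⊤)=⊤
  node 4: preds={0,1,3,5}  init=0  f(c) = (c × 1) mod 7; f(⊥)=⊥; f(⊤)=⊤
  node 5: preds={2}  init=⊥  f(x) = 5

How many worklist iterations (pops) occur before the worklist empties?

Iteration log — 15 steps:
  step 1. node 0  ⊔preds=0  new=0  old=⊥  +wl: 
  step 2. node 1  ⊔preds=0  new=1  old=⊥  +wl: 0
  step 3. node 2  ⊔preds=0  new=0  old=⊥  +wl: 1
  step 4. node 3  ⊔preds=0  new=0  old=⊥  +wl: 2
  step 5. node 4  ⊔preds=⊤  new=⊤  old=0  +wl: 3
  step 6. node 5  ⊔preds=0  new=5  old=⊥  +wl: 4
  step 7. node 0  ⊔preds=⊤  new=⊤  old=0  +wl: 
  step 8. node 1  ⊔preds=⊤  new=⊤  old=1  +wl: 0
  step 9. node 2  ⊔preds=⊤  new=⊤  old=0  +wl: 1,5
  step 10. node 3  ⊔preds=⊤  new=⊤  old=0  +wl: 2
  step 11. node 4  ⊔preds=⊤  new=⊤  stable
  step 12. node 0  ⊔preds=⊤  new=⊤  stable
  step 13. node 1  ⊔preds=⊤  new=⊤  stable
  step 14. node 5  ⊔preds=⊤  new=5  stable
  step 15. node 2  ⊔preds=⊤  new=⊤  stable

Least fixpoint reached:
  node 0: ⊤
  node 1: ⊤
  node 2: ⊤
  node 3: ⊤
  node 4: ⊤
  node 5: 5

15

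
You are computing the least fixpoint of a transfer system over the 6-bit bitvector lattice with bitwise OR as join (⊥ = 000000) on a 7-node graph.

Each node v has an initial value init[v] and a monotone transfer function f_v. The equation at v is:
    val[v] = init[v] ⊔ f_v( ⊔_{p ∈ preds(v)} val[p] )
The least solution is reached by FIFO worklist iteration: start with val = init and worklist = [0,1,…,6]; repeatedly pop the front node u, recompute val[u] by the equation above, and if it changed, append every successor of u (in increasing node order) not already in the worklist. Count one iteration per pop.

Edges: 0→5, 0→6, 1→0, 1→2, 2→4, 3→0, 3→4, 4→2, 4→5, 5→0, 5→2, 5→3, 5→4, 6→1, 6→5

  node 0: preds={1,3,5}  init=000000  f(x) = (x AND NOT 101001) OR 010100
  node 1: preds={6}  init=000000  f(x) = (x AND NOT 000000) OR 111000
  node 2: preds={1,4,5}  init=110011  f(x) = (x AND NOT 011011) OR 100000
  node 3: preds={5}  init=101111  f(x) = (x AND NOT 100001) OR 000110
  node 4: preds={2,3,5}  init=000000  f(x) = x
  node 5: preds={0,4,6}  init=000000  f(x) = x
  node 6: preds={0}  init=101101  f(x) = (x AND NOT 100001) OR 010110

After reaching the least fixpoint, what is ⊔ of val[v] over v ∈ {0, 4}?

111111

Worklist (15 pops):
  #1 pop 0: in=101111 → 010110 (was 000000); enqueue []
  #2 pop 1: in=101101 → 111101 (was 000000); enqueue [0]
  #3 pop 2: in=111101 → 110111 (was 110011); enqueue []
  #4 pop 3: in=000000 → 101111 (no change)
  #5 pop 4: in=111111 → 111111 (was 000000); enqueue [2]
  #6 pop 5: in=111111 → 111111 (was 000000); enqueue [3,4]
  #7 pop 6: in=010110 → 111111 (was 101101); enqueue [1,5]
  #8 pop 0: in=111111 → 010110 (no change)
  #9 pop 2: in=111111 → 110111 (no change)
  #10 pop 3: in=111111 → 111111 (was 101111); enqueue [0]
  #11 pop 4: in=111111 → 111111 (no change)
  #12 pop 1: in=111111 → 111111 (was 111101); enqueue [2]
  #13 pop 5: in=111111 → 111111 (no change)
  #14 pop 0: in=111111 → 010110 (no change)
  #15 pop 2: in=111111 → 110111 (no change)

Fixpoint:
  val[0] = 010110
  val[1] = 111111
  val[2] = 110111
  val[3] = 111111
  val[4] = 111111
  val[5] = 111111
  val[6] = 111111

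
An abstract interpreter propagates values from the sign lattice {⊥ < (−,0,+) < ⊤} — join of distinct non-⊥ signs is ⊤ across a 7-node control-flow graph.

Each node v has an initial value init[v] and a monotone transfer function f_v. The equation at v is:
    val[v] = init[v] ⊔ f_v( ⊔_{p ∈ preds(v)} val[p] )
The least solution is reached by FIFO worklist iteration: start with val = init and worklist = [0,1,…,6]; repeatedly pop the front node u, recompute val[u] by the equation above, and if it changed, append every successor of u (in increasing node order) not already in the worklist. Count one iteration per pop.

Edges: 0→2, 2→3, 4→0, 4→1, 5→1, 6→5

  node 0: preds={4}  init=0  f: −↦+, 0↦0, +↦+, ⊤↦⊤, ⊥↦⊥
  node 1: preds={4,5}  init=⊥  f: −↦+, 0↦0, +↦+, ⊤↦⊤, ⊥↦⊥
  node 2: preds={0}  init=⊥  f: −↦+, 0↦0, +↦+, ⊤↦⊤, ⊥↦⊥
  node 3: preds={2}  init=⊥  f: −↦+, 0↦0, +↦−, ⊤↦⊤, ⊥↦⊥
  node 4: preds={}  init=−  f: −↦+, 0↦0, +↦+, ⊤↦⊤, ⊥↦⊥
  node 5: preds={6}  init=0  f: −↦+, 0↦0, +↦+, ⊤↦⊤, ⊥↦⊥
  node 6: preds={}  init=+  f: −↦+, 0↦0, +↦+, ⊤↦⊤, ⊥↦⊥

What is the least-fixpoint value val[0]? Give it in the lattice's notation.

Iteration log — 8 steps:
  step 1. node 0  ⊔preds=−  new=⊤  old=0  +wl: 
  step 2. node 1  ⊔preds=⊤  new=⊤  old=⊥  +wl: 
  step 3. node 2  ⊔preds=⊤  new=⊤  old=⊥  +wl: 
  step 4. node 3  ⊔preds=⊤  new=⊤  old=⊥  +wl: 
  step 5. node 4  ⊔preds=⊥  new=−  stable
  step 6. node 5  ⊔preds=+  new=⊤  old=0  +wl: 1
  step 7. node 6  ⊔preds=⊥  new=+  stable
  step 8. node 1  ⊔preds=⊤  new=⊤  stable

Least fixpoint reached:
  node 0: ⊤
  node 1: ⊤
  node 2: ⊤
  node 3: ⊤
  node 4: −
  node 5: ⊤
  node 6: +

⊤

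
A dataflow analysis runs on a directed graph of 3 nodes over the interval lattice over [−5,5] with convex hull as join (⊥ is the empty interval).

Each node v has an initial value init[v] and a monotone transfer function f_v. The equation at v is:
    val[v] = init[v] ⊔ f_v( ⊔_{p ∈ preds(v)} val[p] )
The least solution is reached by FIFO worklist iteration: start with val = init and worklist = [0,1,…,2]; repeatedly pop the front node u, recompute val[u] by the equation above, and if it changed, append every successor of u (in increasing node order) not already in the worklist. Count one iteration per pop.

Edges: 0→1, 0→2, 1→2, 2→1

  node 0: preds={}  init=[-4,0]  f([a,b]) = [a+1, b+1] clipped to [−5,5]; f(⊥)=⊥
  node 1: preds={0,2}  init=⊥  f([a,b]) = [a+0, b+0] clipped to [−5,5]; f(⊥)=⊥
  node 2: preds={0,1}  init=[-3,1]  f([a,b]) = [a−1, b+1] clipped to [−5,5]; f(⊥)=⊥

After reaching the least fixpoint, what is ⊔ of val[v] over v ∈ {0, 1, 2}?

Worklist (11 pops):
  #1 pop 0: in=⊥ → [-4,0] (no change)
  #2 pop 1: in=[-4,1] → [-4,1] (was ⊥); enqueue []
  #3 pop 2: in=[-4,1] → [-5,2] (was [-3,1]); enqueue [1]
  #4 pop 1: in=[-5,2] → [-5,2] (was [-4,1]); enqueue [2]
  #5 pop 2: in=[-5,2] → [-5,3] (was [-5,2]); enqueue [1]
  #6 pop 1: in=[-5,3] → [-5,3] (was [-5,2]); enqueue [2]
  #7 pop 2: in=[-5,3] → [-5,4] (was [-5,3]); enqueue [1]
  #8 pop 1: in=[-5,4] → [-5,4] (was [-5,3]); enqueue [2]
  #9 pop 2: in=[-5,4] → [-5,5] (was [-5,4]); enqueue [1]
  #10 pop 1: in=[-5,5] → [-5,5] (was [-5,4]); enqueue [2]
  #11 pop 2: in=[-5,5] → [-5,5] (no change)

Fixpoint:
  val[0] = [-4,0]
  val[1] = [-5,5]
  val[2] = [-5,5]

[-5,5]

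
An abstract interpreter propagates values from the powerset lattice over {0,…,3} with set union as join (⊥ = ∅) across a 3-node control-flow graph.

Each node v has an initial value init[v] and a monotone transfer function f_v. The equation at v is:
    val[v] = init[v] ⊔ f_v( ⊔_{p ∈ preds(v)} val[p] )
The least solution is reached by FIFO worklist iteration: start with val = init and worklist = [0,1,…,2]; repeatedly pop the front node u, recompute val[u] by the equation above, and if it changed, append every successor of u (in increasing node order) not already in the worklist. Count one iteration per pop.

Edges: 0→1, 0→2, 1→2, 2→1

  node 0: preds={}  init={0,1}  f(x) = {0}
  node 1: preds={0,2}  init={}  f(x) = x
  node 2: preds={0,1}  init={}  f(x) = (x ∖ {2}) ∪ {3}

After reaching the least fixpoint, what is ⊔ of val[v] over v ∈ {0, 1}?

Iteration log — 5 steps:
  step 1. node 0  ⊔preds={}  new={0,1}  stable
  step 2. node 1  ⊔preds={0,1}  new={0,1}  old={}  +wl: 
  step 3. node 2  ⊔preds={0,1}  new={0,1,3}  old={}  +wl: 1
  step 4. node 1  ⊔preds={0,1,3}  new={0,1,3}  old={0,1}  +wl: 2
  step 5. node 2  ⊔preds={0,1,3}  new={0,1,3}  stable

Least fixpoint reached:
  node 0: {0,1}
  node 1: {0,1,3}
  node 2: {0,1,3}

{0,1,3}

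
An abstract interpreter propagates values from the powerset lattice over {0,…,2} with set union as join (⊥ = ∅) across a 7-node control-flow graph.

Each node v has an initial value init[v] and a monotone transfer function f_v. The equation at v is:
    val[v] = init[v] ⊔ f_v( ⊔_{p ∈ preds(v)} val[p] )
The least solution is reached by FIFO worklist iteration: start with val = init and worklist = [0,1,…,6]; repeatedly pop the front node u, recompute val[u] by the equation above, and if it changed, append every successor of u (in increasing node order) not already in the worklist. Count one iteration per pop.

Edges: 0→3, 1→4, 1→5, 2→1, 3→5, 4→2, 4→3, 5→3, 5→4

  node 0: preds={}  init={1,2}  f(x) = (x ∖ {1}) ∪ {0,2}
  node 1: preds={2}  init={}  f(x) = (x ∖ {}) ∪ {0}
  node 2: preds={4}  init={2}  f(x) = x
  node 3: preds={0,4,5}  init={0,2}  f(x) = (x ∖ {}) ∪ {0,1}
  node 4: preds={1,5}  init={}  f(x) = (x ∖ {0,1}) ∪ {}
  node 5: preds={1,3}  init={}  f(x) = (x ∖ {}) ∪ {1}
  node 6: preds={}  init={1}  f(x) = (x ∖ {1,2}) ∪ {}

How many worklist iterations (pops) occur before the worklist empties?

Worklist (10 pops):
  #1 pop 0: in={} → {0,1,2} (was {1,2}); enqueue []
  #2 pop 1: in={2} → {0,2} (was {}); enqueue []
  #3 pop 2: in={} → {2} (no change)
  #4 pop 3: in={0,1,2} → {0,1,2} (was {0,2}); enqueue []
  #5 pop 4: in={0,2} → {2} (was {}); enqueue [2,3]
  #6 pop 5: in={0,1,2} → {0,1,2} (was {}); enqueue [4]
  #7 pop 6: in={} → {1} (no change)
  #8 pop 2: in={2} → {2} (no change)
  #9 pop 3: in={0,1,2} → {0,1,2} (no change)
  #10 pop 4: in={0,1,2} → {2} (no change)

Fixpoint:
  val[0] = {0,1,2}
  val[1] = {0,2}
  val[2] = {2}
  val[3] = {0,1,2}
  val[4] = {2}
  val[5] = {0,1,2}
  val[6] = {1}

10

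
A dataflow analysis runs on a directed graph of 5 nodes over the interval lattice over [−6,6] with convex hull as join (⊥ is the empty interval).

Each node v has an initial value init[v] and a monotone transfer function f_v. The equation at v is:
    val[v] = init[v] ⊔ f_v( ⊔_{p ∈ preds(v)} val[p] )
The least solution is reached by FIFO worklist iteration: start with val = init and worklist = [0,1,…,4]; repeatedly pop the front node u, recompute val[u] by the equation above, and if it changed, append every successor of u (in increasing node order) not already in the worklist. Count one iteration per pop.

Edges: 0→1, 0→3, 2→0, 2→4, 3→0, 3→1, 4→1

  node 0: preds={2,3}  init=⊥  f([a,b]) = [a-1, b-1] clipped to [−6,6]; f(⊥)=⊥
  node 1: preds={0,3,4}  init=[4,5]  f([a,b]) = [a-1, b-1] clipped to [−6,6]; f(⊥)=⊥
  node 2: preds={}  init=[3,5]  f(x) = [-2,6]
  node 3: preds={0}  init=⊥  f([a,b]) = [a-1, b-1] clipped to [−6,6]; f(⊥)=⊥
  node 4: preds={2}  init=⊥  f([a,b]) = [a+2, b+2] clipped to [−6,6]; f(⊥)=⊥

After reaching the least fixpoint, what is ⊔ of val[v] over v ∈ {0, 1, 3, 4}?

Trace (14 dequeues):
  [1] u=0 | in [3,5] | out [2,4] | prev ⊥ | push {}
  [2] u=1 | in [2,4] | out [1,5] | prev [4,5] | push {}
  [3] u=2 | in ⊥ | out [-2,6] | prev [3,5] | push {0}
  [4] u=3 | in [2,4] | out [1,3] | prev ⊥ | push {1}
  [5] u=4 | in [-2,6] | out [0,6] | prev ⊥ | push {}
  [6] u=0 | in [-2,6] | out [-3,5] | prev [2,4] | push {3}
  [7] u=1 | in [-3,6] | out [-4,5] | prev [1,5] | push {}
  [8] u=3 | in [-3,5] | out [-4,4] | prev [1,3] | push {0,1}
  [9] u=0 | in [-4,6] | out [-5,5] | prev [-3,5] | push {3}
  [10] u=1 | in [-5,6] | out [-6,5] | prev [-4,5] | push {}
  [11] u=3 | in [-5,5] | out [-6,4] | prev [-4,4] | push {0,1}
  [12] u=0 | in [-6,6] | out [-6,5] | prev [-5,5] | push {3}
  [13] u=1 | in [-6,6] | out [-6,5] | ==
  [14] u=3 | in [-6,5] | out [-6,4] | ==

Converged values:
  [0] [-6,5]
  [1] [-6,5]
  [2] [-2,6]
  [3] [-6,4]
  [4] [0,6]

[-6,6]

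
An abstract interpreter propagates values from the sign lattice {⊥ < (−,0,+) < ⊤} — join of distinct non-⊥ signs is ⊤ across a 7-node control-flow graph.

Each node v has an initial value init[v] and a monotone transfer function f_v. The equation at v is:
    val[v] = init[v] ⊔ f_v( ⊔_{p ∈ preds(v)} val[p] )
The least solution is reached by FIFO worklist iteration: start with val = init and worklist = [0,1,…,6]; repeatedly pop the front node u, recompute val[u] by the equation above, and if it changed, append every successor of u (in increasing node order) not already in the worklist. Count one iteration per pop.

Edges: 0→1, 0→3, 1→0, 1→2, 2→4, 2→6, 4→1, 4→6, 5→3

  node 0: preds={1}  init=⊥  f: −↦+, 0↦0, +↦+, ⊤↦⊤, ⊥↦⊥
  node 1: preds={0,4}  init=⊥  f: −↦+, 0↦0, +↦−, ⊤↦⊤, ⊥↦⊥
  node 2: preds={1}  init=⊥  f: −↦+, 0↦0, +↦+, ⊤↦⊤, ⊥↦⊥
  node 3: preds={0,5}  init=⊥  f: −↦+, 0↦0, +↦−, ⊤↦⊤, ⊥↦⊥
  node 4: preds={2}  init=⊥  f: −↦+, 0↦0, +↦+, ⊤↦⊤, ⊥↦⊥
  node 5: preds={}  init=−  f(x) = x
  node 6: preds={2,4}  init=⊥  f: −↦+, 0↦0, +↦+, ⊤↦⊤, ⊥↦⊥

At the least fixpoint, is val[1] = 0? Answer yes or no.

no

Trace (7 dequeues):
  [1] u=0 | in ⊥ | out ⊥ | ==
  [2] u=1 | in ⊥ | out ⊥ | ==
  [3] u=2 | in ⊥ | out ⊥ | ==
  [4] u=3 | in − | out + | prev ⊥ | push {}
  [5] u=4 | in ⊥ | out ⊥ | ==
  [6] u=5 | in ⊥ | out − | ==
  [7] u=6 | in ⊥ | out ⊥ | ==

Converged values:
  [0] ⊥
  [1] ⊥
  [2] ⊥
  [3] +
  [4] ⊥
  [5] −
  [6] ⊥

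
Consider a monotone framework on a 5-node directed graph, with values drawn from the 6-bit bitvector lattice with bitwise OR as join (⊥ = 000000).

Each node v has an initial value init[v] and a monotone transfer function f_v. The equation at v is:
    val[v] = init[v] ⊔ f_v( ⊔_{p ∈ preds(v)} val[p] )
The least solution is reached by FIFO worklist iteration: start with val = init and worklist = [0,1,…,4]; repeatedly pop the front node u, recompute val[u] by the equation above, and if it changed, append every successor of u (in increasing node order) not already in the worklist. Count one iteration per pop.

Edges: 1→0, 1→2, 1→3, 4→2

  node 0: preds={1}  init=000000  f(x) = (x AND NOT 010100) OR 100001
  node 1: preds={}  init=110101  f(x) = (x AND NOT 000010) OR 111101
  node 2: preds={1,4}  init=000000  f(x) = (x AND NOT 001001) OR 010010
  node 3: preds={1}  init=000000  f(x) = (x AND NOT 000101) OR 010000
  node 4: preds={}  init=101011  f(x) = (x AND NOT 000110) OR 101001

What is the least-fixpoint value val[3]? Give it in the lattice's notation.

111000

Worklist (6 pops):
  #1 pop 0: in=110101 → 100001 (was 000000); enqueue []
  #2 pop 1: in=000000 → 111101 (was 110101); enqueue [0]
  #3 pop 2: in=111111 → 110110 (was 000000); enqueue []
  #4 pop 3: in=111101 → 111000 (was 000000); enqueue []
  #5 pop 4: in=000000 → 101011 (no change)
  #6 pop 0: in=111101 → 101001 (was 100001); enqueue []

Fixpoint:
  val[0] = 101001
  val[1] = 111101
  val[2] = 110110
  val[3] = 111000
  val[4] = 101011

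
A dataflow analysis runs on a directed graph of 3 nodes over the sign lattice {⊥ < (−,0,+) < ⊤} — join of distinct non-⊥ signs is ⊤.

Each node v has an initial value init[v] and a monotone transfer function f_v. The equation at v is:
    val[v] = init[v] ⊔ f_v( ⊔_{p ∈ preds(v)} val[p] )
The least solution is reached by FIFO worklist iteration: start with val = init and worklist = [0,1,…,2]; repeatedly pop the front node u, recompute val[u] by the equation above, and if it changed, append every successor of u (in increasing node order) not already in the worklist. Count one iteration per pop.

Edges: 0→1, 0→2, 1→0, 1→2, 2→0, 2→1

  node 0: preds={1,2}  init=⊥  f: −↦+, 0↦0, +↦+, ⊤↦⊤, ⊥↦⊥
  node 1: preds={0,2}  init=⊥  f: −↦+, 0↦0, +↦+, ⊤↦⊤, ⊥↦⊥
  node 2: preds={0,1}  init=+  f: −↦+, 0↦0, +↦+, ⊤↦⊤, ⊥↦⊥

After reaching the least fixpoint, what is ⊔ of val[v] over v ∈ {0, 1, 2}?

Trace (4 dequeues):
  [1] u=0 | in + | out + | prev ⊥ | push {}
  [2] u=1 | in + | out + | prev ⊥ | push {0}
  [3] u=2 | in + | out + | ==
  [4] u=0 | in + | out + | ==

Converged values:
  [0] +
  [1] +
  [2] +

+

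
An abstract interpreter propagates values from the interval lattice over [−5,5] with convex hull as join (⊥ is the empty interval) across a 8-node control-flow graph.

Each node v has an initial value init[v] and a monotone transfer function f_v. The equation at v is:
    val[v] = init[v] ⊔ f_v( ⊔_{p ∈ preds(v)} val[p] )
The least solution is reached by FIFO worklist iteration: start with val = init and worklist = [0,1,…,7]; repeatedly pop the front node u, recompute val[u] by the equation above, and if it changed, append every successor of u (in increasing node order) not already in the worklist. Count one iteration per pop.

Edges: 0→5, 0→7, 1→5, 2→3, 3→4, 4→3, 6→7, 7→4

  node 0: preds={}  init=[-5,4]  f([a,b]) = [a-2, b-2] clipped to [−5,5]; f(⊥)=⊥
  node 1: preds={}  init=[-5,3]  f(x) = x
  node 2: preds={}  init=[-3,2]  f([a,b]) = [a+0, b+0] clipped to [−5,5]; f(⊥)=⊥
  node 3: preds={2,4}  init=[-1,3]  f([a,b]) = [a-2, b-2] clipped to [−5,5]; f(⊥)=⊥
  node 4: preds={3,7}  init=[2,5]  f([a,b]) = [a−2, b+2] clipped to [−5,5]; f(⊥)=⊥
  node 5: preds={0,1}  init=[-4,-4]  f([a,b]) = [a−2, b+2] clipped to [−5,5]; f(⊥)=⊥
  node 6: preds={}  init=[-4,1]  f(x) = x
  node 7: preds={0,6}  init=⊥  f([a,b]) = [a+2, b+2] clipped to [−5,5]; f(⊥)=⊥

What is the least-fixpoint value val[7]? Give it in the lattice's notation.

Trace (10 dequeues):
  [1] u=0 | in ⊥ | out [-5,4] | ==
  [2] u=1 | in ⊥ | out [-5,3] | ==
  [3] u=2 | in ⊥ | out [-3,2] | ==
  [4] u=3 | in [-3,5] | out [-5,3] | prev [-1,3] | push {}
  [5] u=4 | in [-5,3] | out [-5,5] | prev [2,5] | push {3}
  [6] u=5 | in [-5,4] | out [-5,5] | prev [-4,-4] | push {}
  [7] u=6 | in ⊥ | out [-4,1] | ==
  [8] u=7 | in [-5,4] | out [-3,5] | prev ⊥ | push {4}
  [9] u=3 | in [-5,5] | out [-5,3] | ==
  [10] u=4 | in [-5,5] | out [-5,5] | ==

Converged values:
  [0] [-5,4]
  [1] [-5,3]
  [2] [-3,2]
  [3] [-5,3]
  [4] [-5,5]
  [5] [-5,5]
  [6] [-4,1]
  [7] [-3,5]

[-3,5]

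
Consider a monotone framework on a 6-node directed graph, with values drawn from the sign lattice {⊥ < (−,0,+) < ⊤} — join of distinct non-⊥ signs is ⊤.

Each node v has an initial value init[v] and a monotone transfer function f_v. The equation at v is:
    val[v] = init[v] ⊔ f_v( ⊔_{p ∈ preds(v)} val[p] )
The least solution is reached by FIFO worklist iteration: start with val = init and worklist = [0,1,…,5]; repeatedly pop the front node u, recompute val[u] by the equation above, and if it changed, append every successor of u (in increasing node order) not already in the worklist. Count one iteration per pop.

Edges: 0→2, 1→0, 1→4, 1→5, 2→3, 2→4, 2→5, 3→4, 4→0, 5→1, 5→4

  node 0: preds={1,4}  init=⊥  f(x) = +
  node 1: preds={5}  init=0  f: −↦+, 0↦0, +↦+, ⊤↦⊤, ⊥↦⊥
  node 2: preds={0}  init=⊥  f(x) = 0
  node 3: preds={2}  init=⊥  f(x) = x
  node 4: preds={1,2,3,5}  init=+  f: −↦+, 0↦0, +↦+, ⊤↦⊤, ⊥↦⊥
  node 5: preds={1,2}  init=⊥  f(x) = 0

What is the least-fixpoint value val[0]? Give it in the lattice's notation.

Iteration log — 9 steps:
  step 1. node 0  ⊔preds=⊤  new=+  old=⊥  +wl: 
  step 2. node 1  ⊔preds=⊥  new=0  stable
  step 3. node 2  ⊔preds=+  new=0  old=⊥  +wl: 
  step 4. node 3  ⊔preds=0  new=0  old=⊥  +wl: 
  step 5. node 4  ⊔preds=0  new=⊤  old=+  +wl: 0
  step 6. node 5  ⊔preds=0  new=0  old=⊥  +wl: 1,4
  step 7. node 0  ⊔preds=⊤  new=+  stable
  step 8. node 1  ⊔preds=0  new=0  stable
  step 9. node 4  ⊔preds=0  new=⊤  stable

Least fixpoint reached:
  node 0: +
  node 1: 0
  node 2: 0
  node 3: 0
  node 4: ⊤
  node 5: 0

+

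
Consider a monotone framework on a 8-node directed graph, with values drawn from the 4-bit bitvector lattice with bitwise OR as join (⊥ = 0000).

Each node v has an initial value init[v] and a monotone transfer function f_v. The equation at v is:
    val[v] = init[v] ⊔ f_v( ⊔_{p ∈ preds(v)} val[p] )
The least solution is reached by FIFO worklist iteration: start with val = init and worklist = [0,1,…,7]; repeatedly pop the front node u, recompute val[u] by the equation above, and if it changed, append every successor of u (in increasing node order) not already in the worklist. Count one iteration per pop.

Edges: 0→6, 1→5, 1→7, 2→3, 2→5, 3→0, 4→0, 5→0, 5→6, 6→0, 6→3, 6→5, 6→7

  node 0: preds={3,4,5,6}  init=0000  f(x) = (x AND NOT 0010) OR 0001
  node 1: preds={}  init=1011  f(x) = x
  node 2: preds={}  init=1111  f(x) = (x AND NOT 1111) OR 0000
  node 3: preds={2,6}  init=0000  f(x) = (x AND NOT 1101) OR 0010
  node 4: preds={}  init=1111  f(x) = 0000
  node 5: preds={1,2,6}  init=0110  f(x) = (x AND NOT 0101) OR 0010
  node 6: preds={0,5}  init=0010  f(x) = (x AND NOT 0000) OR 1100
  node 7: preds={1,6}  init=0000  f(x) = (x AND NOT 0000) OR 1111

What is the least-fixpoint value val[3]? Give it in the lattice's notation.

0010

Iteration log — 11 steps:
  step 1. node 0  ⊔preds=1111  new=1101  old=0000  +wl: 
  step 2. node 1  ⊔preds=0000  new=1011  stable
  step 3. node 2  ⊔preds=0000  new=1111  stable
  step 4. node 3  ⊔preds=1111  new=0010  old=0000  +wl: 0
  step 5. node 4  ⊔preds=0000  new=1111  stable
  step 6. node 5  ⊔preds=1111  new=1110  old=0110  +wl: 
  step 7. node 6  ⊔preds=1111  new=1111  old=0010  +wl: 3,5
  step 8. node 7  ⊔preds=1111  new=1111  old=0000  +wl: 
  step 9. node 0  ⊔preds=1111  new=1101  stable
  step 10. node 3  ⊔preds=1111  new=0010  stable
  step 11. node 5  ⊔preds=1111  new=1110  stable

Least fixpoint reached:
  node 0: 1101
  node 1: 1011
  node 2: 1111
  node 3: 0010
  node 4: 1111
  node 5: 1110
  node 6: 1111
  node 7: 1111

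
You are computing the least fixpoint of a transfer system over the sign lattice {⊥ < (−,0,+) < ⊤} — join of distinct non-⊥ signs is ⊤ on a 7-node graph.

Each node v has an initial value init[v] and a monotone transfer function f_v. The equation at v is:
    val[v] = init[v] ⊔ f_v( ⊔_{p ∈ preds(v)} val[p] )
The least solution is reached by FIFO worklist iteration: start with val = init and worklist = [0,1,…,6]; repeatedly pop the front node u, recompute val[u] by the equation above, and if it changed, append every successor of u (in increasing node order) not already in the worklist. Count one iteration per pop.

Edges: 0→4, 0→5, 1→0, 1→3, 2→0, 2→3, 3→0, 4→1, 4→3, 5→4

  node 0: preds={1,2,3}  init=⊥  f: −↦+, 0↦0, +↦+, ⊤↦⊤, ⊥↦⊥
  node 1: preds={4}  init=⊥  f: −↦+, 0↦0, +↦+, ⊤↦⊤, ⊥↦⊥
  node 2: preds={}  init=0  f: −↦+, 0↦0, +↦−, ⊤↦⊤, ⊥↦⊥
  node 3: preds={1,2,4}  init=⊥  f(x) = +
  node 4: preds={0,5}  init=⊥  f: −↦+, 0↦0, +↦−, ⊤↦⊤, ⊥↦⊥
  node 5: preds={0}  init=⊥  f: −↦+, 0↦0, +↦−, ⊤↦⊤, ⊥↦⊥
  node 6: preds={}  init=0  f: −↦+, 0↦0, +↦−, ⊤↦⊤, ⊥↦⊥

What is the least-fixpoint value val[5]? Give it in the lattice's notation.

Iteration log — 17 steps:
  step 1. node 0  ⊔preds=0  new=0  old=⊥  +wl: 
  step 2. node 1  ⊔preds=⊥  new=⊥  stable
  step 3. node 2  ⊔preds=⊥  new=0  stable
  step 4. node 3  ⊔preds=0  new=+  old=⊥  +wl: 0
  step 5. node 4  ⊔preds=0  new=0  old=⊥  +wl: 1,3
  step 6. node 5  ⊔preds=0  new=0  old=⊥  +wl: 4
  step 7. node 6  ⊔preds=⊥  new=0  stable
  step 8. node 0  ⊔preds=⊤  new=⊤  old=0  +wl: 5
  step 9. node 1  ⊔preds=0  new=0  old=⊥  +wl: 0
  step 10. node 3  ⊔preds=0  new=+  stable
  step 11. node 4  ⊔preds=⊤  new=⊤  old=0  +wl: 1,3
  step 12. node 5  ⊔preds=⊤  new=⊤  old=0  +wl: 4
  step 13. node 0  ⊔preds=⊤  new=⊤  stable
  step 14. node 1  ⊔preds=⊤  new=⊤  old=0  +wl: 0
  step 15. node 3  ⊔preds=⊤  new=+  stable
  step 16. node 4  ⊔preds=⊤  new=⊤  stable
  step 17. node 0  ⊔preds=⊤  new=⊤  stable

Least fixpoint reached:
  node 0: ⊤
  node 1: ⊤
  node 2: 0
  node 3: +
  node 4: ⊤
  node 5: ⊤
  node 6: 0

⊤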